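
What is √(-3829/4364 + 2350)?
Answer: √11184463961/2182 ≈ 48.468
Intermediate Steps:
√(-3829/4364 + 2350) = √(10251571/4364) = √11184463961/2182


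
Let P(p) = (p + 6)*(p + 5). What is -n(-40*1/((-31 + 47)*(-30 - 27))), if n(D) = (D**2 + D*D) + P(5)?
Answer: -714805/6498 ≈ -110.00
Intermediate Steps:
P(p) = (5 + p)*(6 + p) (P(p) = (6 + p)*(5 + p) = (5 + p)*(6 + p))
n(D) = 110 + 2*D**2 (n(D) = (D**2 + D*D) + (30 + 5**2 + 11*5) = (D**2 + D**2) + (30 + 25 + 55) = 2*D**2 + 110 = 110 + 2*D**2)
-n(-40*1/((-31 + 47)*(-30 - 27))) = -(110 + 2*(-40*1/((-31 + 47)*(-30 - 27)))**2) = -(110 + 2*(-40/(16*(-57)))**2) = -(110 + 2*(-40/(-912))**2) = -(110 + 2*(-40*(-1/912))**2) = -(110 + 2*(5/114)**2) = -(110 + 2*(25/12996)) = -(110 + 25/6498) = -1*714805/6498 = -714805/6498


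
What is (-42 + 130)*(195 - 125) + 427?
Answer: 6587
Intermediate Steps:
(-42 + 130)*(195 - 125) + 427 = 88*70 + 427 = 6160 + 427 = 6587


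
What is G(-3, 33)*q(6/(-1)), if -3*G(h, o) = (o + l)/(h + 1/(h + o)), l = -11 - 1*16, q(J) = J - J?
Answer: 0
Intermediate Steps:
q(J) = 0
l = -27 (l = -11 - 16 = -27)
G(h, o) = -(-27 + o)/(3*(h + 1/(h + o))) (G(h, o) = -(o - 27)/(3*(h + 1/(h + o))) = -(-27 + o)/(3*(h + 1/(h + o))))
G(-3, 33)*q(6/(-1)) = ((-1*33² + 27*(-3) + 27*33 - 1*(-3)*33)/(3*(1 + (-3)² - 3*33)))*0 = ((-1*1089 - 81 + 891 + 99)/(3*(1 + 9 - 99)))*0 = ((⅓)*(-1089 - 81 + 891 + 99)/(-89))*0 = ((⅓)*(-1/89)*(-180))*0 = (60/89)*0 = 0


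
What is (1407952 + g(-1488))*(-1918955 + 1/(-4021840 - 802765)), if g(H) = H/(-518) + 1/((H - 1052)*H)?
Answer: -56964420260505224646090001/21083861572350 ≈ -2.7018e+12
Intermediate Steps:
g(H) = -H/518 + 1/(H*(-1052 + H)) (g(H) = H*(-1/518) + 1/((-1052 + H)*H) = -H/518 + 1/(H*(-1052 + H)))
(1407952 + g(-1488))*(-1918955 + 1/(-4021840 - 802765)) = (1407952 + (1/518)*(518 - 1*(-1488)**3 + 1052*(-1488)**2)/(-1488*(-1052 - 1488)))*(-1918955 + 1/(-4021840 - 802765)) = (1407952 + (1/518)*(-1/1488)*(518 - 1*(-3294646272) + 1052*2214144)/(-2540))*(-1918955 + 1/(-4824605)) = (1407952 + (1/518)*(-1/1488)*(-1/2540)*(518 + 3294646272 + 2329279488))*(-1918955 - 1/4824605) = (1407952 + (1/518)*(-1/1488)*(-1/2540)*5623926278)*(-9258199887776/4824605) = (1407952 + 2811963139/978895680)*(-9258199887776/4824605) = (1378240942410499/978895680)*(-9258199887776/4824605) = -56964420260505224646090001/21083861572350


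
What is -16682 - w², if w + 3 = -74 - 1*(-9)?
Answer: -21306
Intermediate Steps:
w = -68 (w = -3 + (-74 - 1*(-9)) = -3 + (-74 + 9) = -3 - 65 = -68)
-16682 - w² = -16682 - 1*(-68)² = -16682 - 1*4624 = -16682 - 4624 = -21306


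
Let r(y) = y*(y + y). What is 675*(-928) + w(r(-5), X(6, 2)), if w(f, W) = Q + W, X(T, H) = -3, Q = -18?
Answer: -626421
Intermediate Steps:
r(y) = 2*y**2 (r(y) = y*(2*y) = 2*y**2)
w(f, W) = -18 + W
675*(-928) + w(r(-5), X(6, 2)) = 675*(-928) + (-18 - 3) = -626400 - 21 = -626421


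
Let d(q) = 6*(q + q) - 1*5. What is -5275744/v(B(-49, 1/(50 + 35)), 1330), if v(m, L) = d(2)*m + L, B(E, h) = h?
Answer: -448438240/113069 ≈ -3966.1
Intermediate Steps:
d(q) = -5 + 12*q (d(q) = 6*(2*q) - 5 = 12*q - 5 = -5 + 12*q)
v(m, L) = L + 19*m (v(m, L) = (-5 + 12*2)*m + L = (-5 + 24)*m + L = 19*m + L = L + 19*m)
-5275744/v(B(-49, 1/(50 + 35)), 1330) = -5275744/(1330 + 19/(50 + 35)) = -5275744/(1330 + 19/85) = -5275744/113069/85 = -5275744*85/113069 = -448438240/113069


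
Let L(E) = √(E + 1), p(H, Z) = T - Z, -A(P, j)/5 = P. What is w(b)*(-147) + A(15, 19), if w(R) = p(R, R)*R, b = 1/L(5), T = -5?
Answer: -101/2 + 245*√6/2 ≈ 249.56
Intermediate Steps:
A(P, j) = -5*P
p(H, Z) = -5 - Z
L(E) = √(1 + E)
b = √6/6 (b = 1/(√(1 + 5)) = 1/(√6) = √6/6 ≈ 0.40825)
w(R) = R*(-5 - R) (w(R) = (-5 - R)*R = R*(-5 - R))
w(b)*(-147) + A(15, 19) = -√6/6*(5 + √6/6)*(-147) - 5*15 = -√6*(5 + √6/6)/6*(-147) - 75 = 49*√6*(5 + √6/6)/2 - 75 = -75 + 49*√6*(5 + √6/6)/2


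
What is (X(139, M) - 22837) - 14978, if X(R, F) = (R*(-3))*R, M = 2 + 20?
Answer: -95778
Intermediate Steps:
M = 22
X(R, F) = -3*R² (X(R, F) = (-3*R)*R = -3*R²)
(X(139, M) - 22837) - 14978 = (-3*139² - 22837) - 14978 = (-3*19321 - 22837) - 14978 = (-57963 - 22837) - 14978 = -80800 - 14978 = -95778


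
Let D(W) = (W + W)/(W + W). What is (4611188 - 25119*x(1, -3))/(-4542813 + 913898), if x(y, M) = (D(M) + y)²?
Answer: -4510712/3628915 ≈ -1.2430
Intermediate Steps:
D(W) = 1 (D(W) = (2*W)/((2*W)) = (2*W)*(1/(2*W)) = 1)
x(y, M) = (1 + y)²
(4611188 - 25119*x(1, -3))/(-4542813 + 913898) = (4611188 - 25119*(1 + 1)²)/(-4542813 + 913898) = (4611188 - 25119*2²)/(-3628915) = (4611188 - 25119*4)*(-1/3628915) = (4611188 - 100476)*(-1/3628915) = 4510712*(-1/3628915) = -4510712/3628915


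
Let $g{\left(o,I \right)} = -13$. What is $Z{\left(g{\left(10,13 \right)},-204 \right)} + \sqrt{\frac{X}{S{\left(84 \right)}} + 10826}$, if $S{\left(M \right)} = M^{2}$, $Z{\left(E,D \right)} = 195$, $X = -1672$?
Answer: $195 + \frac{\sqrt{19096646}}{42} \approx 299.05$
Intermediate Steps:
$Z{\left(g{\left(10,13 \right)},-204 \right)} + \sqrt{\frac{X}{S{\left(84 \right)}} + 10826} = 195 + \sqrt{- \frac{1672}{84^{2}} + 10826} = 195 + \sqrt{- \frac{1672}{7056} + 10826} = 195 + \sqrt{\left(-1672\right) \frac{1}{7056} + 10826} = 195 + \sqrt{- \frac{209}{882} + 10826} = 195 + \sqrt{\frac{9548323}{882}} = 195 + \frac{\sqrt{19096646}}{42}$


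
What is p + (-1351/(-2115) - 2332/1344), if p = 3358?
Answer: 795183337/236880 ≈ 3356.9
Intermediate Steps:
p + (-1351/(-2115) - 2332/1344) = 3358 + (-1351/(-2115) - 2332/1344) = 3358 + (-1351*(-1/2115) - 2332*1/1344) = 3358 + (1351/2115 - 583/336) = 3358 - 259703/236880 = 795183337/236880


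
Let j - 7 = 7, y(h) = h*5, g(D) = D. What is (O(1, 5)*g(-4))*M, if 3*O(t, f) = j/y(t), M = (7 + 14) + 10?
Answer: -1736/15 ≈ -115.73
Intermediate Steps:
y(h) = 5*h
M = 31 (M = 21 + 10 = 31)
j = 14 (j = 7 + 7 = 14)
O(t, f) = 14/(15*t) (O(t, f) = (14/((5*t)))/3 = (14*(1/(5*t)))/3 = (14/(5*t))/3 = 14/(15*t))
(O(1, 5)*g(-4))*M = (((14/15)/1)*(-4))*31 = (((14/15)*1)*(-4))*31 = ((14/15)*(-4))*31 = -56/15*31 = -1736/15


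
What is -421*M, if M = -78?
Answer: 32838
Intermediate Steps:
-421*M = -421*(-78) = 32838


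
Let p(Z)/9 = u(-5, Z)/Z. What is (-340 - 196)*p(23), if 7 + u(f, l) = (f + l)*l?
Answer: -1963368/23 ≈ -85364.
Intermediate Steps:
u(f, l) = -7 + l*(f + l) (u(f, l) = -7 + (f + l)*l = -7 + l*(f + l))
p(Z) = 9*(-7 + Z² - 5*Z)/Z (p(Z) = 9*((-7 + Z² - 5*Z)/Z) = 9*(-7 + Z² - 5*Z)/Z)
(-340 - 196)*p(23) = (-340 - 196)*(-45 - 63/23 + 9*23) = -536*(-45 - 63*1/23 + 207) = -536*(-45 - 63/23 + 207) = -536*3663/23 = -1963368/23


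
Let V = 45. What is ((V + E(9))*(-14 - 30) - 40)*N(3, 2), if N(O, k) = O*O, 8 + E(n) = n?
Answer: -18576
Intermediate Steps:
E(n) = -8 + n
N(O, k) = O**2
((V + E(9))*(-14 - 30) - 40)*N(3, 2) = ((45 + (-8 + 9))*(-14 - 30) - 40)*3**2 = ((45 + 1)*(-44) - 40)*9 = (46*(-44) - 40)*9 = (-2024 - 40)*9 = -2064*9 = -18576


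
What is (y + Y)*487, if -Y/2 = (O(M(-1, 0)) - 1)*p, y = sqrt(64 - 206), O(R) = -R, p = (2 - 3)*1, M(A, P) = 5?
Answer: -5844 + 487*I*sqrt(142) ≈ -5844.0 + 5803.3*I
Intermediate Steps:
p = -1 (p = -1*1 = -1)
y = I*sqrt(142) (y = sqrt(-142) = I*sqrt(142) ≈ 11.916*I)
Y = -12 (Y = -2*(-1*5 - 1)*(-1) = -2*(-5 - 1)*(-1) = -(-12)*(-1) = -2*6 = -12)
(y + Y)*487 = (I*sqrt(142) - 12)*487 = (-12 + I*sqrt(142))*487 = -5844 + 487*I*sqrt(142)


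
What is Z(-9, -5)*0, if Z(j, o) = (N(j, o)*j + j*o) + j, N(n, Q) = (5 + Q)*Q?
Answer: 0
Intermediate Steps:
N(n, Q) = Q*(5 + Q)
Z(j, o) = j + j*o + j*o*(5 + o) (Z(j, o) = ((o*(5 + o))*j + j*o) + j = (j*o*(5 + o) + j*o) + j = (j*o + j*o*(5 + o)) + j = j + j*o + j*o*(5 + o))
Z(-9, -5)*0 = -9*(1 - 5 - 5*(5 - 5))*0 = -9*(1 - 5 - 5*0)*0 = -9*(1 - 5 + 0)*0 = -9*(-4)*0 = 36*0 = 0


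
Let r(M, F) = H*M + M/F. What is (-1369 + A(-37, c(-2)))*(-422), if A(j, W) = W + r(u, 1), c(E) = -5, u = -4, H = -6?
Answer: 571388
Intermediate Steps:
r(M, F) = -6*M + M/F
A(j, W) = 20 + W (A(j, W) = W + (-6*(-4) - 4/1) = W + (24 - 4*1) = W + (24 - 4) = W + 20 = 20 + W)
(-1369 + A(-37, c(-2)))*(-422) = (-1369 + (20 - 5))*(-422) = (-1369 + 15)*(-422) = -1354*(-422) = 571388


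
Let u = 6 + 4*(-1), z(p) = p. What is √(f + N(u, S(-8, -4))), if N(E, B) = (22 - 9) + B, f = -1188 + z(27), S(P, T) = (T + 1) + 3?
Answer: 2*I*√287 ≈ 33.882*I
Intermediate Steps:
S(P, T) = 4 + T (S(P, T) = (1 + T) + 3 = 4 + T)
u = 2 (u = 6 - 4 = 2)
f = -1161 (f = -1188 + 27 = -1161)
N(E, B) = 13 + B
√(f + N(u, S(-8, -4))) = √(-1161 + (13 + (4 - 4))) = √(-1161 + (13 + 0)) = √(-1161 + 13) = √(-1148) = 2*I*√287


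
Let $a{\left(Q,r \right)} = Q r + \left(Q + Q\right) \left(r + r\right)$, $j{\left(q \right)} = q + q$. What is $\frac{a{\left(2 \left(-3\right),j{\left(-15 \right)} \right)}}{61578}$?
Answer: $\frac{50}{3421} \approx 0.014616$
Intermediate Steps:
$j{\left(q \right)} = 2 q$
$a{\left(Q,r \right)} = 5 Q r$ ($a{\left(Q,r \right)} = Q r + 2 Q 2 r = Q r + 4 Q r = 5 Q r$)
$\frac{a{\left(2 \left(-3\right),j{\left(-15 \right)} \right)}}{61578} = \frac{5 \cdot 2 \left(-3\right) 2 \left(-15\right)}{61578} = 5 \left(-6\right) \left(-30\right) \frac{1}{61578} = 900 \cdot \frac{1}{61578} = \frac{50}{3421}$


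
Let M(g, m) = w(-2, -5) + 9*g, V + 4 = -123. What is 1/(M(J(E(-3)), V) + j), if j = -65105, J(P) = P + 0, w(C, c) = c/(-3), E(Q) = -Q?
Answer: -3/195229 ≈ -1.5367e-5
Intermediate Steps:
V = -127 (V = -4 - 123 = -127)
w(C, c) = -c/3 (w(C, c) = c*(-1/3) = -c/3)
J(P) = P
M(g, m) = 5/3 + 9*g (M(g, m) = -1/3*(-5) + 9*g = 5/3 + 9*g)
1/(M(J(E(-3)), V) + j) = 1/((5/3 + 9*(-1*(-3))) - 65105) = 1/((5/3 + 9*3) - 65105) = 1/((5/3 + 27) - 65105) = 1/(86/3 - 65105) = 1/(-195229/3) = -3/195229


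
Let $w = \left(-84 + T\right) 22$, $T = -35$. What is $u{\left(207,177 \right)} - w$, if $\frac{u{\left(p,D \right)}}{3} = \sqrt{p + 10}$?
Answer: $2618 + 3 \sqrt{217} \approx 2662.2$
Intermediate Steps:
$u{\left(p,D \right)} = 3 \sqrt{10 + p}$ ($u{\left(p,D \right)} = 3 \sqrt{p + 10} = 3 \sqrt{10 + p}$)
$w = -2618$ ($w = \left(-84 - 35\right) 22 = \left(-119\right) 22 = -2618$)
$u{\left(207,177 \right)} - w = 3 \sqrt{10 + 207} - -2618 = 3 \sqrt{217} + 2618 = 2618 + 3 \sqrt{217}$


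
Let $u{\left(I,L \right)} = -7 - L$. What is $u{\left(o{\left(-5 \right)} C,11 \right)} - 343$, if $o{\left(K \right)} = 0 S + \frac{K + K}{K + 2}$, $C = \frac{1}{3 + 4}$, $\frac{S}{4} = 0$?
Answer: $-361$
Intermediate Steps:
$S = 0$ ($S = 4 \cdot 0 = 0$)
$C = \frac{1}{7} \approx 0.14286$
$o{\left(K \right)} = \frac{2 K}{2 + K}$ ($o{\left(K \right)} = 0 \cdot 0 + \frac{K + K}{K + 2} = 0 + \frac{2 K}{2 + K} = \frac{2 K}{2 + K}$)
$u{\left(o{\left(-5 \right)} C,11 \right)} - 343 = \left(-7 - 11\right) - 343 = -18 - 343 = -361$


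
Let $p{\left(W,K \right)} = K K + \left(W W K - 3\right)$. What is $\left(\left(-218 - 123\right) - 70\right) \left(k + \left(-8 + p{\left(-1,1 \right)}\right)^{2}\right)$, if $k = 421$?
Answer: $-206322$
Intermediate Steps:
$p{\left(W,K \right)} = -3 + K^{2} + K W^{2}$ ($p{\left(W,K \right)} = K^{2} + \left(W^{2} K - 3\right) = K^{2} + \left(K W^{2} - 3\right) = K^{2} + \left(-3 + K W^{2}\right) = -3 + K^{2} + K W^{2}$)
$\left(\left(-218 - 123\right) - 70\right) \left(k + \left(-8 + p{\left(-1,1 \right)}\right)^{2}\right) = \left(\left(-218 - 123\right) - 70\right) \left(421 + \left(-8 + \left(-3 + 1^{2} + 1 \left(-1\right)^{2}\right)\right)^{2}\right) = \left(\left(-218 - 123\right) - 70\right) \left(421 + \left(-8 + \left(-3 + 1 + 1 \cdot 1\right)\right)^{2}\right) = \left(-341 - 70\right) \left(421 + \left(-8 + \left(-3 + 1 + 1\right)\right)^{2}\right) = - 411 \left(421 + \left(-8 - 1\right)^{2}\right) = - 411 \left(421 + \left(-9\right)^{2}\right) = - 411 \left(421 + 81\right) = \left(-411\right) 502 = -206322$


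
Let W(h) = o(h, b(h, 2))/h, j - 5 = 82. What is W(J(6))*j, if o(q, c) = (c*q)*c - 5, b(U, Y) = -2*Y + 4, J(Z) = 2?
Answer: -435/2 ≈ -217.50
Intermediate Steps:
b(U, Y) = 4 - 2*Y
o(q, c) = -5 + q*c² (o(q, c) = q*c² - 5 = -5 + q*c²)
j = 87 (j = 5 + 82 = 87)
W(h) = -5/h (W(h) = (-5 + h*(4 - 2*2)²)/h = (-5 + h*(4 - 4)²)/h = (-5 + h*0²)/h = (-5 + h*0)/h = (-5 + 0)/h = -5/h)
W(J(6))*j = -5/2*87 = -435/2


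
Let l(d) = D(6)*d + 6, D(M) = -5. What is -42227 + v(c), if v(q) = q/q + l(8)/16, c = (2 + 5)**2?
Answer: -337825/8 ≈ -42228.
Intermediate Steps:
c = 49 (c = 7**2 = 49)
l(d) = 6 - 5*d (l(d) = -5*d + 6 = 6 - 5*d)
v(q) = -9/8 (v(q) = q/q + (6 - 5*8)/16 = 1 + (6 - 40)*(1/16) = 1 - 34*1/16 = 1 - 17/8 = -9/8)
-42227 + v(c) = -42227 - 9/8 = -337825/8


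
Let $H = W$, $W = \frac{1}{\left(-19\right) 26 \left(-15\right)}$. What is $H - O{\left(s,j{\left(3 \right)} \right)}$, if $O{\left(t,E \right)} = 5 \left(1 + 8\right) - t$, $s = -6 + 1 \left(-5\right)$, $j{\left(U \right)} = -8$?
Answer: $- \frac{414959}{7410} \approx -56.0$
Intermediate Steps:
$s = -11$ ($s = -6 - 5 = -11$)
$O{\left(t,E \right)} = 45 - t$ ($O{\left(t,E \right)} = 5 \cdot 9 - t = 45 - t$)
$W = \frac{1}{7410}$ ($W = \frac{1}{\left(-494\right) \left(-15\right)} = \frac{1}{7410} \approx 0.00013495$)
$H = \frac{1}{7410} \approx 0.00013495$
$H - O{\left(s,j{\left(3 \right)} \right)} = \frac{1}{7410} - \left(45 - -11\right) = \frac{1}{7410} - \left(45 + 11\right) = \frac{1}{7410} - 56 = - \frac{414959}{7410}$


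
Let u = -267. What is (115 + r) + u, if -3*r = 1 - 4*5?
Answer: -437/3 ≈ -145.67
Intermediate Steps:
r = 19/3 (r = -(1 - 4*5)/3 = -(1 - 20)/3 = -⅓*(-19) = 19/3 ≈ 6.3333)
(115 + r) + u = (115 + 19/3) - 267 = 364/3 - 267 = -437/3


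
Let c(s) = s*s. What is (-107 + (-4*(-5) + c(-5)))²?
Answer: 3844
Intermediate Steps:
c(s) = s²
(-107 + (-4*(-5) + c(-5)))² = (-107 + (-4*(-5) + (-5)²))² = (-107 + (20 + 25))² = (-107 + 45)² = (-62)² = 3844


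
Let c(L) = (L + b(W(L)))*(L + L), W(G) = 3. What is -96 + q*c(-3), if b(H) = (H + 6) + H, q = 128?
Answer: -7008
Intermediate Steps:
b(H) = 6 + 2*H (b(H) = (6 + H) + H = 6 + 2*H)
c(L) = 2*L*(12 + L) (c(L) = (L + (6 + 2*3))*(L + L) = (L + (6 + 6))*(2*L) = (L + 12)*(2*L) = (12 + L)*(2*L) = 2*L*(12 + L))
-96 + q*c(-3) = -96 + 128*(2*(-3)*(12 - 3)) = -96 + 128*(2*(-3)*9) = -96 + 128*(-54) = -96 - 6912 = -7008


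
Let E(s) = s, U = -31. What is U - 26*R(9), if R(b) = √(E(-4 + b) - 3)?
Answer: -31 - 26*√2 ≈ -67.770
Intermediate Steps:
R(b) = √(-7 + b) (R(b) = √((-4 + b) - 3) = √(-7 + b))
U - 26*R(9) = -31 - 26*√(-7 + 9) = -31 - 26*√2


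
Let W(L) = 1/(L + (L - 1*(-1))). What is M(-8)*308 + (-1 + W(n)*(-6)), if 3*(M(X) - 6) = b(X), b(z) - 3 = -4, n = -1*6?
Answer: 57581/33 ≈ 1744.9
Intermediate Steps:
n = -6
b(z) = -1 (b(z) = 3 - 4 = -1)
W(L) = 1/(1 + 2*L) (W(L) = 1/(L + (L + 1)) = 1/(L + (1 + L)) = 1/(1 + 2*L))
M(X) = 17/3 (M(X) = 6 + (1/3)*(-1) = 6 - 1/3 = 17/3)
M(-8)*308 + (-1 + W(n)*(-6)) = (17/3)*308 + (-1 - 6/(1 + 2*(-6))) = 5236/3 + (-1 - 6/(1 - 12)) = 5236/3 + (-1 - 6/(-11)) = 5236/3 + (-1 - 1/11*(-6)) = 5236/3 + (-1 + 6/11) = 5236/3 - 5/11 = 57581/33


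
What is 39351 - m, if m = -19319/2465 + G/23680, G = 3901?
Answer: 459482589831/11674240 ≈ 39359.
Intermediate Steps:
m = -89571591/11674240 (m = -19319/2465 + 3901/23680 = -89571591/11674240 ≈ -7.6726)
39351 - m = 39351 - 1*(-89571591/11674240) = 39351 + 89571591/11674240 = 459482589831/11674240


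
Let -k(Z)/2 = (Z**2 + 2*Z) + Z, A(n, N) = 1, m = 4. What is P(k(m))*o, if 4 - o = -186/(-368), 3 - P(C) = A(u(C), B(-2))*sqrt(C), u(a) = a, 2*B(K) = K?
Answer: 1929/184 - 643*I*sqrt(14)/92 ≈ 10.484 - 26.151*I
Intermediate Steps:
B(K) = K/2
k(Z) = -6*Z - 2*Z**2 (k(Z) = -2*((Z**2 + 2*Z) + Z) = -2*(Z**2 + 3*Z) = -6*Z - 2*Z**2)
P(C) = 3 - sqrt(C)
o = 643/184 (o = 4 - (-186)/(-368) = 4 - (-186)*(-1)/368 = 4 - 1*93/184 = 4 - 93/184 = 643/184 ≈ 3.4946)
P(k(m))*o = (3 - sqrt(-2*4*(3 + 4)))*(643/184) = (3 - sqrt(-2*4*7))*(643/184) = (3 - sqrt(-56))*(643/184) = (3 - 2*I*sqrt(14))*(643/184) = 1929/184 - 643*I*sqrt(14)/92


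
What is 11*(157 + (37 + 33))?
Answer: 2497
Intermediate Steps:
11*(157 + (37 + 33)) = 11*(157 + 70) = 11*227 = 2497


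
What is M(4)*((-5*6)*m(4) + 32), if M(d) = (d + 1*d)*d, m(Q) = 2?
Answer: -896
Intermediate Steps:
M(d) = 2*d² (M(d) = (d + d)*d = (2*d)*d = 2*d²)
M(4)*((-5*6)*m(4) + 32) = (2*4²)*(-5*6*2 + 32) = (2*16)*(-30*2 + 32) = 32*(-60 + 32) = 32*(-28) = -896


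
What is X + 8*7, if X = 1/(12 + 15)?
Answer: 1513/27 ≈ 56.037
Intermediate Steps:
X = 1/27 ≈ 0.037037
X + 8*7 = 1/27 + 8*7 = 1/27 + 56 = 1513/27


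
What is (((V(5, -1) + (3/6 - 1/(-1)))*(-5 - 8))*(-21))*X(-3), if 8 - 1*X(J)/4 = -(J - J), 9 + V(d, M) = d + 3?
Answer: 4368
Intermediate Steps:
V(d, M) = -6 + d (V(d, M) = -9 + (d + 3) = -9 + (3 + d) = -6 + d)
X(J) = 32 (X(J) = 32 - (-4)*(J - J) = 32 - (-4)*0 = 32 - 4*0 = 32 + 0 = 32)
(((V(5, -1) + (3/6 - 1/(-1)))*(-5 - 8))*(-21))*X(-3) = ((((-6 + 5) + (3/6 - 1/(-1)))*(-5 - 8))*(-21))*32 = (((-1 + (3*(1/6) - 1*(-1)))*(-13))*(-21))*32 = (((-1 + (1/2 + 1))*(-13))*(-21))*32 = (((-1 + 3/2)*(-13))*(-21))*32 = (((1/2)*(-13))*(-21))*32 = -13/2*(-21)*32 = (273/2)*32 = 4368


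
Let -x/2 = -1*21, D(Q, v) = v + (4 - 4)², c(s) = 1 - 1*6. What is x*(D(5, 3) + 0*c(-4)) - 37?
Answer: 89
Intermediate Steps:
c(s) = -5 (c(s) = 1 - 6 = -5)
D(Q, v) = v (D(Q, v) = v + 0² = v + 0 = v)
x = 42 (x = -(-2)*21 = -2*(-21) = 42)
x*(D(5, 3) + 0*c(-4)) - 37 = 42*(3 + 0*(-5)) - 37 = 42*(3 + 0) - 37 = 42*3 - 37 = 126 - 37 = 89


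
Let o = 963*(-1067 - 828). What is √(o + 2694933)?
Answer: 12*√6042 ≈ 932.76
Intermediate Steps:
o = -1824885 (o = 963*(-1895) = -1824885)
√(o + 2694933) = √(-1824885 + 2694933) = √870048 = 12*√6042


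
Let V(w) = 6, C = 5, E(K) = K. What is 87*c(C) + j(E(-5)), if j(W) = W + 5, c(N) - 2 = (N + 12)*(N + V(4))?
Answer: 16443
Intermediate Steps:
c(N) = 2 + (6 + N)*(12 + N) (c(N) = 2 + (N + 12)*(N + 6) = 2 + (12 + N)*(6 + N) = 2 + (6 + N)*(12 + N))
j(W) = 5 + W
87*c(C) + j(E(-5)) = 87*(74 + 5² + 18*5) + (5 - 5) = 87*(74 + 25 + 90) + 0 = 87*189 + 0 = 16443 + 0 = 16443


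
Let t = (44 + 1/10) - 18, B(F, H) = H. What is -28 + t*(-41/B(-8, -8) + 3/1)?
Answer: 2945/16 ≈ 184.06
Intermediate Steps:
t = 261/10 (t = (44 + 1/10) - 18 = 441/10 - 18 = 261/10 ≈ 26.100)
-28 + t*(-41/B(-8, -8) + 3/1) = -28 + 261*(-41/(-8) + 3/1)/10 = -28 + 261*(-41*(-1/8) + 3*1)/10 = -28 + 261*(41/8 + 3)/10 = -28 + (261/10)*(65/8) = -28 + 3393/16 = 2945/16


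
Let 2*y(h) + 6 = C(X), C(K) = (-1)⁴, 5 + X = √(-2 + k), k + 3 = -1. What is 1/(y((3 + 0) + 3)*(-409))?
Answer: 2/2045 ≈ 0.00097799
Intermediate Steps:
k = -4 (k = -3 - 1 = -4)
X = -5 + I*√6 (X = -5 + √(-2 - 4) = -5 + √(-6) = -5 + I*√6 ≈ -5.0 + 2.4495*I)
C(K) = 1
y(h) = -5/2 (y(h) = -3 + (½)*1 = -3 + ½ = -5/2)
1/(y((3 + 0) + 3)*(-409)) = 1/(-5/2*(-409)) = 1/(2045/2) = 2/2045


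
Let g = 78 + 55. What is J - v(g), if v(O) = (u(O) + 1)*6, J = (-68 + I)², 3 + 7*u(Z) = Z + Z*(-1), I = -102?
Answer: 202276/7 ≈ 28897.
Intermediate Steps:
u(Z) = -3/7 (u(Z) = -3/7 + (Z + Z*(-1))/7 = -3/7 + (Z - Z)/7 = -3/7 + (⅐)*0 = -3/7 + 0 = -3/7)
J = 28900 (J = (-68 - 102)² = (-170)² = 28900)
g = 133
v(O) = 24/7 (v(O) = (-3/7 + 1)*6 = (4/7)*6 = 24/7)
J - v(g) = 28900 - 1*24/7 = 28900 - 24/7 = 202276/7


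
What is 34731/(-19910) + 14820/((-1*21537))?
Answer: -347689249/142933890 ≈ -2.4325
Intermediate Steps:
34731/(-19910) + 14820/((-1*21537)) = 34731*(-1/19910) + 14820/(-21537) = -34731/19910 + 14820*(-1/21537) = -34731/19910 - 4940/7179 = -347689249/142933890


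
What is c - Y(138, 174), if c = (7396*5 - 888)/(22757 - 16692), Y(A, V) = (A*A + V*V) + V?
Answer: -300145018/6065 ≈ -49488.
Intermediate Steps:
Y(A, V) = V + A² + V² (Y(A, V) = (A² + V²) + V = V + A² + V²)
c = 36092/6065 (c = (36980 - 888)/6065 = 36092*(1/6065) = 36092/6065 ≈ 5.9509)
c - Y(138, 174) = 36092/6065 - (174 + 138² + 174²) = 36092/6065 - (174 + 19044 + 30276) = 36092/6065 - 1*49494 = 36092/6065 - 49494 = -300145018/6065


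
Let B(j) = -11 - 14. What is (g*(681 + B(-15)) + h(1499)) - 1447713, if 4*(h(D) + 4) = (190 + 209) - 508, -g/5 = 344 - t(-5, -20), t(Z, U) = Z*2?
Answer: -10435457/4 ≈ -2.6089e+6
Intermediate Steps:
t(Z, U) = 2*Z
g = -1770 (g = -5*(344 - 2*(-5)) = -5*(344 - 1*(-10)) = -5*(344 + 10) = -5*354 = -1770)
h(D) = -125/4 (h(D) = -4 + ((190 + 209) - 508)/4 = -4 + (399 - 508)/4 = -4 + (¼)*(-109) = -4 - 109/4 = -125/4)
B(j) = -25
(g*(681 + B(-15)) + h(1499)) - 1447713 = (-1770*(681 - 25) - 125/4) - 1447713 = (-1770*656 - 125/4) - 1447713 = (-1161120 - 125/4) - 1447713 = -4644605/4 - 1447713 = -10435457/4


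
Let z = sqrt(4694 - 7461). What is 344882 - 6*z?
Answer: 344882 - 6*I*sqrt(2767) ≈ 3.4488e+5 - 315.61*I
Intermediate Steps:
z = I*sqrt(2767) (z = sqrt(-2767) = I*sqrt(2767) ≈ 52.602*I)
344882 - 6*z = 344882 - 6*I*sqrt(2767)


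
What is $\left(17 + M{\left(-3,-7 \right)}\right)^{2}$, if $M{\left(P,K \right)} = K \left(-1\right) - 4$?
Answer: $400$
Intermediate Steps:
$M{\left(P,K \right)} = -4 - K$ ($M{\left(P,K \right)} = - K - 4 = -4 - K$)
$\left(17 + M{\left(-3,-7 \right)}\right)^{2} = \left(17 - -3\right)^{2} = \left(17 + \left(-4 + 7\right)\right)^{2} = \left(17 + 3\right)^{2} = 20^{2} = 400$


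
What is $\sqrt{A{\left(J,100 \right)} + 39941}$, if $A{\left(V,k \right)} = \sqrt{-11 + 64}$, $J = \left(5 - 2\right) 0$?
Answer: $\sqrt{39941 + \sqrt{53}} \approx 199.87$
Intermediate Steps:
$J = 0$ ($J = 3 \cdot 0 = 0$)
$A{\left(V,k \right)} = \sqrt{53}$
$\sqrt{A{\left(J,100 \right)} + 39941} = \sqrt{\sqrt{53} + 39941} = \sqrt{39941 + \sqrt{53}}$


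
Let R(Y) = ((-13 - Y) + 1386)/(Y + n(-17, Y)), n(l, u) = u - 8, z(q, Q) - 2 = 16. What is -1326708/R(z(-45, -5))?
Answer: -37147824/1355 ≈ -27415.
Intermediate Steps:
z(q, Q) = 18 (z(q, Q) = 2 + 16 = 18)
n(l, u) = -8 + u
R(Y) = (1373 - Y)/(-8 + 2*Y) (R(Y) = ((-13 - Y) + 1386)/(Y + (-8 + Y)) = (1373 - Y)/(-8 + 2*Y))
-1326708/R(z(-45, -5)) = -1326708*2*(-4 + 18)/(1373 - 1*18) = -1326708*28/(1373 - 18) = -1326708/((1/2)*(1/14)*1355) = -1326708/1355/28 = -1326708*28/1355 = -37147824/1355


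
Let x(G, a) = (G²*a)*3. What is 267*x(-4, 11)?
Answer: 140976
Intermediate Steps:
x(G, a) = 3*a*G² (x(G, a) = (a*G²)*3 = 3*a*G²)
267*x(-4, 11) = 267*(3*11*(-4)²) = 267*(3*11*16) = 267*528 = 140976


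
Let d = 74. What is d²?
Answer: 5476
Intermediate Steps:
d² = 74² = 5476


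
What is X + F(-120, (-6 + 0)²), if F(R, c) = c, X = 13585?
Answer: 13621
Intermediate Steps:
X + F(-120, (-6 + 0)²) = 13585 + (-6 + 0)² = 13585 + (-6)² = 13585 + 36 = 13621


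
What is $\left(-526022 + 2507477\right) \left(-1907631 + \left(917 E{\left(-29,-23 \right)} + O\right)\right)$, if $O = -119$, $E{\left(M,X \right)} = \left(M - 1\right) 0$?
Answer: $-3780120776250$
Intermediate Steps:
$E{\left(M,X \right)} = 0$ ($E{\left(M,X \right)} = \left(-1 + M\right) 0 = 0$)
$\left(-526022 + 2507477\right) \left(-1907631 + \left(917 E{\left(-29,-23 \right)} + O\right)\right) = \left(-526022 + 2507477\right) \left(-1907631 + \left(917 \cdot 0 - 119\right)\right) = 1981455 \left(-1907631 + \left(0 - 119\right)\right) = 1981455 \left(-1907631 - 119\right) = 1981455 \left(-1907750\right) = -3780120776250$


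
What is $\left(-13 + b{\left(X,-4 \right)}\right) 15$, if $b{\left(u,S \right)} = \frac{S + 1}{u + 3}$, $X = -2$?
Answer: $-240$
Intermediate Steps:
$b{\left(u,S \right)} = \frac{1 + S}{3 + u}$
$\left(-13 + b{\left(X,-4 \right)}\right) 15 = \left(-13 + \frac{1 - 4}{3 - 2}\right) 15 = \left(-13 + 1^{-1} \left(-3\right)\right) 15 = \left(-13 + 1 \left(-3\right)\right) 15 = \left(-13 - 3\right) 15 = \left(-16\right) 15 = -240$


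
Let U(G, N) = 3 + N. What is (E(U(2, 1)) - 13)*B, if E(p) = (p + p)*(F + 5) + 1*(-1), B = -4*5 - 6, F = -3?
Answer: -52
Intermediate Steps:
B = -26 (B = -20 - 6 = -26)
E(p) = -1 + 4*p (E(p) = (p + p)*(-3 + 5) + 1*(-1) = (2*p)*2 - 1 = 4*p - 1 = -1 + 4*p)
(E(U(2, 1)) - 13)*B = ((-1 + 4*(3 + 1)) - 13)*(-26) = ((-1 + 4*4) - 13)*(-26) = ((-1 + 16) - 13)*(-26) = (15 - 13)*(-26) = 2*(-26) = -52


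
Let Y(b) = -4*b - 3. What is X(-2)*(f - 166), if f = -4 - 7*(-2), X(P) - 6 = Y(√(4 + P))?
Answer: -468 + 624*√2 ≈ 414.47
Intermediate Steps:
Y(b) = -3 - 4*b
X(P) = 3 - 4*√(4 + P) (X(P) = 6 + (-3 - 4*√(4 + P)) = 3 - 4*√(4 + P))
f = 10 (f = -4 + 14 = 10)
X(-2)*(f - 166) = (3 - 4*√(4 - 2))*(10 - 166) = (3 - 4*√2)*(-156) = -468 + 624*√2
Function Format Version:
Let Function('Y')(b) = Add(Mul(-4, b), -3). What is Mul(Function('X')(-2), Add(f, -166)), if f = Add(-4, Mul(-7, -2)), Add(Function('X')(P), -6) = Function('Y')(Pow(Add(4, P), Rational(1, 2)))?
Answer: Add(-468, Mul(624, Pow(2, Rational(1, 2)))) ≈ 414.47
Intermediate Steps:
Function('Y')(b) = Add(-3, Mul(-4, b))
Function('X')(P) = Add(3, Mul(-4, Pow(Add(4, P), Rational(1, 2)))) (Function('X')(P) = Add(6, Add(-3, Mul(-4, Pow(Add(4, P), Rational(1, 2))))) = Add(3, Mul(-4, Pow(Add(4, P), Rational(1, 2)))))
f = 10 (f = Add(-4, 14) = 10)
Mul(Function('X')(-2), Add(f, -166)) = Mul(Add(3, Mul(-4, Pow(Add(4, -2), Rational(1, 2)))), Add(10, -166)) = Mul(Add(3, Mul(-4, Pow(2, Rational(1, 2)))), -156) = Add(-468, Mul(624, Pow(2, Rational(1, 2))))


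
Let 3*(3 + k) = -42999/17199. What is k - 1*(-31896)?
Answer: 548513374/17199 ≈ 31892.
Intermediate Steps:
k = -65930/17199 (k = -3 + (-42999/17199)/3 = -3 + (-42999*1/17199)/3 = -3 + (⅓)*(-14333/5733) = -3 - 14333/17199 = -65930/17199 ≈ -3.8334)
k - 1*(-31896) = -65930/17199 - 1*(-31896) = -65930/17199 + 31896 = 548513374/17199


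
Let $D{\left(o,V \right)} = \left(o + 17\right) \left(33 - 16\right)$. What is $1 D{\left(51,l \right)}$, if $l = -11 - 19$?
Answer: $1156$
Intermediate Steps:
$l = -30$
$D{\left(o,V \right)} = 289 + 17 o$ ($D{\left(o,V \right)} = \left(17 + o\right) 17 = 289 + 17 o$)
$1 D{\left(51,l \right)} = 1 \left(289 + 17 \cdot 51\right) = 1 \left(289 + 867\right) = 1 \cdot 1156 = 1156$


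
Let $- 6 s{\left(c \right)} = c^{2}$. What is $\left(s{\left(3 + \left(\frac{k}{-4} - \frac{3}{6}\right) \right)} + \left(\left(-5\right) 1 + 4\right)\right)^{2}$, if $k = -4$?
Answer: $\frac{5329}{576} \approx 9.2517$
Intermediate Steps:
$s{\left(c \right)} = - \frac{c^{2}}{6}$
$\left(s{\left(3 + \left(\frac{k}{-4} - \frac{3}{6}\right) \right)} + \left(\left(-5\right) 1 + 4\right)\right)^{2} = \left(- \frac{\left(3 - \left(\frac{1}{2} - 1\right)\right)^{2}}{6} + \left(\left(-5\right) 1 + 4\right)\right)^{2} = \left(- \frac{\left(3 - - \frac{1}{2}\right)^{2}}{6} + \left(-5 + 4\right)\right)^{2} = \left(- \frac{\left(3 + \left(1 - \frac{1}{2}\right)\right)^{2}}{6} - 1\right)^{2} = \left(- \frac{\left(3 + \frac{1}{2}\right)^{2}}{6} - 1\right)^{2} = \left(- \frac{\left(\frac{7}{2}\right)^{2}}{6} - 1\right)^{2} = \left(\left(- \frac{1}{6}\right) \frac{49}{4} - 1\right)^{2} = \left(- \frac{49}{24} - 1\right)^{2} = \left(- \frac{73}{24}\right)^{2} = \frac{5329}{576}$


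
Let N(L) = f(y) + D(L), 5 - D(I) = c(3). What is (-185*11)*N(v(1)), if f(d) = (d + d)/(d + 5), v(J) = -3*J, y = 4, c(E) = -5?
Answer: -199430/9 ≈ -22159.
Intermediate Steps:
D(I) = 10 (D(I) = 5 - 1*(-5) = 5 + 5 = 10)
f(d) = 2*d/(5 + d) (f(d) = (2*d)/(5 + d) = 2*d/(5 + d))
N(L) = 98/9 (N(L) = 2*4/(5 + 4) + 10 = 2*4/9 + 10 = 2*4*(⅑) + 10 = 8/9 + 10 = 98/9)
(-185*11)*N(v(1)) = -185*11*(98/9) = -2035*98/9 = -199430/9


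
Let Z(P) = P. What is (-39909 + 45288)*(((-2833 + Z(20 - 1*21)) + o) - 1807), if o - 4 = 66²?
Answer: -1511499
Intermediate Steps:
o = 4360 (o = 4 + 66² = 4 + 4356 = 4360)
(-39909 + 45288)*(((-2833 + Z(20 - 1*21)) + o) - 1807) = (-39909 + 45288)*(((-2833 + (20 - 1*21)) + 4360) - 1807) = 5379*(((-2833 + (20 - 21)) + 4360) - 1807) = 5379*(((-2833 - 1) + 4360) - 1807) = 5379*((-2834 + 4360) - 1807) = 5379*(1526 - 1807) = 5379*(-281) = -1511499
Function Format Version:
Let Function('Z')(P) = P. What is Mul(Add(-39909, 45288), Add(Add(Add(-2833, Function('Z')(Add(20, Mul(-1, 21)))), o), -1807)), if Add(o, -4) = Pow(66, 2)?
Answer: -1511499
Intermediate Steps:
o = 4360 (o = Add(4, Pow(66, 2)) = Add(4, 4356) = 4360)
Mul(Add(-39909, 45288), Add(Add(Add(-2833, Function('Z')(Add(20, Mul(-1, 21)))), o), -1807)) = Mul(Add(-39909, 45288), Add(Add(Add(-2833, Add(20, Mul(-1, 21))), 4360), -1807)) = Mul(5379, Add(Add(Add(-2833, Add(20, -21)), 4360), -1807)) = Mul(5379, Add(Add(Add(-2833, -1), 4360), -1807)) = Mul(5379, Add(Add(-2834, 4360), -1807)) = Mul(5379, Add(1526, -1807)) = Mul(5379, -281) = -1511499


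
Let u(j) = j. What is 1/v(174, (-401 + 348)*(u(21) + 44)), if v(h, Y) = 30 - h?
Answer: -1/144 ≈ -0.0069444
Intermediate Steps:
1/v(174, (-401 + 348)*(u(21) + 44)) = 1/(30 - 1*174) = 1/(30 - 174) = 1/(-144) = -1/144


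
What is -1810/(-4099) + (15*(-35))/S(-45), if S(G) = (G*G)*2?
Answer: 69047/221346 ≈ 0.31194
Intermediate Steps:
S(G) = 2*G² (S(G) = G²*2 = 2*G²)
-1810/(-4099) + (15*(-35))/S(-45) = -1810/(-4099) + (15*(-35))/((2*(-45)²)) = -1810*(-1/4099) - 525/(2*2025) = 1810/4099 - 525/4050 = 1810/4099 - 525*1/4050 = 1810/4099 - 7/54 = 69047/221346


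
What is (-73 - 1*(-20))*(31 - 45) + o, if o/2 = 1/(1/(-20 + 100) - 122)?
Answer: 7241018/9759 ≈ 741.98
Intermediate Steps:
o = -160/9759 (o = 2/(1/(-20 + 100) - 122) = 2/(1/80 - 122) = 2/(-9759/80) = 2*(-80/9759) = -160/9759 ≈ -0.016395)
(-73 - 1*(-20))*(31 - 45) + o = (-73 - 1*(-20))*(31 - 45) - 160/9759 = (-73 + 20)*(-14) - 160/9759 = -53*(-14) - 160/9759 = 742 - 160/9759 = 7241018/9759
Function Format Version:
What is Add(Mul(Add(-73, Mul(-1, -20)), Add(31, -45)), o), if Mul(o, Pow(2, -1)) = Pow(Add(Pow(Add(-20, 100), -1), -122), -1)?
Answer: Rational(7241018, 9759) ≈ 741.98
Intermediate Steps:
o = Rational(-160, 9759) (o = Mul(2, Pow(Add(Pow(Add(-20, 100), -1), -122), -1)) = Mul(2, Pow(Add(Pow(80, -1), -122), -1)) = Mul(2, Pow(Add(Rational(1, 80), -122), -1)) = Mul(2, Pow(Rational(-9759, 80), -1)) = Mul(2, Rational(-80, 9759)) = Rational(-160, 9759) ≈ -0.016395)
Add(Mul(Add(-73, Mul(-1, -20)), Add(31, -45)), o) = Add(Mul(Add(-73, Mul(-1, -20)), Add(31, -45)), Rational(-160, 9759)) = Add(Mul(Add(-73, 20), -14), Rational(-160, 9759)) = Add(Mul(-53, -14), Rational(-160, 9759)) = Add(742, Rational(-160, 9759)) = Rational(7241018, 9759)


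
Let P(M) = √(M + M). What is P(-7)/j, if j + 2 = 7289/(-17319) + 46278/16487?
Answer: 285538353*I*√14/110238233 ≈ 9.6916*I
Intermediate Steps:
P(M) = √2*√M (P(M) = √(2*M) = √2*√M)
j = 110238233/285538353 (j = -2 + (7289/(-17319) + 46278/16487) = -2 + (7289*(-1/17319) + 46278*(1/16487)) = -2 + (-7289/17319 + 46278/16487) = -2 + 681314939/285538353 = 110238233/285538353 ≈ 0.38607)
P(-7)/j = (√2*√(-7))/(110238233/285538353) = (√2*(I*√7))*(285538353/110238233) = (I*√14)*(285538353/110238233) = 285538353*I*√14/110238233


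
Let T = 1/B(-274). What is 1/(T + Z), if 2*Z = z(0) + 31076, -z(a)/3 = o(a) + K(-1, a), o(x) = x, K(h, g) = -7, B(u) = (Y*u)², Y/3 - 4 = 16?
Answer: 270273600/4202349069601 ≈ 6.4315e-5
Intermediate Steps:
Y = 60 (Y = 12 + 3*16 = 12 + 48 = 60)
B(u) = 3600*u² (B(u) = (60*u)² = 3600*u²)
z(a) = 21 - 3*a (z(a) = -3*(a - 7) = -3*(-7 + a) = 21 - 3*a)
Z = 31097/2 (Z = ((21 - 3*0) + 31076)/2 = ((21 + 0) + 31076)/2 = (21 + 31076)/2 = (½)*31097 = 31097/2 ≈ 15549.)
T = 1/270273600 (T = 1/(3600*(-274)²) = 1/(3600*75076) = 1/270273600 ≈ 3.7000e-9)
1/(T + Z) = 1/(1/270273600 + 31097/2) = 1/(4202349069601/270273600) = 270273600/4202349069601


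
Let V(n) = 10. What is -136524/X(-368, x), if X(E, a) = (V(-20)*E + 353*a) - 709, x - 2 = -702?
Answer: 136524/251489 ≈ 0.54286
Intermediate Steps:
x = -700 (x = 2 - 702 = -700)
X(E, a) = -709 + 10*E + 353*a (X(E, a) = (10*E + 353*a) - 709 = -709 + 10*E + 353*a)
-136524/X(-368, x) = -136524/(-709 + 10*(-368) + 353*(-700)) = -136524/(-709 - 3680 - 247100) = -136524/(-251489) = -136524*(-1/251489) = 136524/251489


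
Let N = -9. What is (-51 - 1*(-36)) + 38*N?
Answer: -357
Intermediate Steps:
(-51 - 1*(-36)) + 38*N = (-51 - 1*(-36)) + 38*(-9) = (-51 + 36) - 342 = -15 - 342 = -357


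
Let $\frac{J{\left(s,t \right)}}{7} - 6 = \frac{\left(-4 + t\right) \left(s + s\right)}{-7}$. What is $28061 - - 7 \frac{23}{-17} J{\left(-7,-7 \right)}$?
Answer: $\frac{495069}{17} \approx 29122.0$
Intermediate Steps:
$J{\left(s,t \right)} = 42 - 2 s \left(-4 + t\right)$ ($J{\left(s,t \right)} = 42 + 7 \frac{\left(-4 + t\right) \left(s + s\right)}{-7} = 42 + 7 \left(-4 + t\right) 2 s \left(- \frac{1}{7}\right) = 42 + 7 \cdot 2 s \left(-4 + t\right) \left(- \frac{1}{7}\right) = 42 + 7 \left(- \frac{2 s \left(-4 + t\right)}{7}\right) = 42 - 2 s \left(-4 + t\right)$)
$28061 - - 7 \frac{23}{-17} J{\left(-7,-7 \right)} = 28061 - - 7 \frac{23}{-17} \left(42 + 8 \left(-7\right) - \left(-14\right) \left(-7\right)\right) = 28061 - - 7 \cdot 23 \left(- \frac{1}{17}\right) \left(42 - 56 - 98\right) = 28061 - \left(-7\right) \left(- \frac{23}{17}\right) \left(-112\right) = 28061 - \frac{161}{17} \left(-112\right) = 28061 - - \frac{18032}{17} = 28061 + \frac{18032}{17} = \frac{495069}{17}$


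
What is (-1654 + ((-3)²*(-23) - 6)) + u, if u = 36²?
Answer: -571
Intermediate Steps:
u = 1296
(-1654 + ((-3)²*(-23) - 6)) + u = (-1654 + ((-3)²*(-23) - 6)) + 1296 = (-1654 + (9*(-23) - 6)) + 1296 = (-1654 + (-207 - 6)) + 1296 = (-1654 - 213) + 1296 = -1867 + 1296 = -571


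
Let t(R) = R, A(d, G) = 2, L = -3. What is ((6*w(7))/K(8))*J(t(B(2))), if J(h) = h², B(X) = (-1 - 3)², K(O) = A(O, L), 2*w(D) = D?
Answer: 2688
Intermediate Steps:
w(D) = D/2
K(O) = 2
B(X) = 16 (B(X) = (-4)² = 16)
((6*w(7))/K(8))*J(t(B(2))) = ((6*((½)*7))/2)*16² = ((6*(7/2))/2)*256 = ((½)*21)*256 = (21/2)*256 = 2688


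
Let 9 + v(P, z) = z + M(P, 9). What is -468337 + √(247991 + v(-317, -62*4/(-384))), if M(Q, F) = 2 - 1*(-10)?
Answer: -468337 + √35711229/12 ≈ -4.6784e+5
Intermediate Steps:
M(Q, F) = 12 (M(Q, F) = 2 + 10 = 12)
v(P, z) = 3 + z (v(P, z) = -9 + (z + 12) = -9 + (12 + z) = 3 + z)
-468337 + √(247991 + v(-317, -62*4/(-384))) = -468337 + √(247991 + (3 - 62*4/(-384))) = -468337 + √(247991 + (3 - 248*(-1/384))) = -468337 + √(247991 + (3 + 31/48)) = -468337 + √(247991 + 175/48) = -468337 + √(11903743/48) = -468337 + √35711229/12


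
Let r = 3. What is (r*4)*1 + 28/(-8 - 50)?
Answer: 334/29 ≈ 11.517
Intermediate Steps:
(r*4)*1 + 28/(-8 - 50) = (3*4)*1 + 28/(-8 - 50) = 12*1 + 28/(-58) = 12 + 28*(-1/58) = 12 - 14/29 = 334/29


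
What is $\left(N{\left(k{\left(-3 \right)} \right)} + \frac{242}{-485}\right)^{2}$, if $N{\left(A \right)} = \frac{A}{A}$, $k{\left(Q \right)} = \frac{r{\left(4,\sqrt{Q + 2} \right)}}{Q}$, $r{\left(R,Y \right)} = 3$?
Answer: $\frac{59049}{235225} \approx 0.25103$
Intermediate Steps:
$k{\left(Q \right)} = \frac{3}{Q}$
$N{\left(A \right)} = 1$
$\left(N{\left(k{\left(-3 \right)} \right)} + \frac{242}{-485}\right)^{2} = \left(1 + \frac{242}{-485}\right)^{2} = \left(1 + 242 \left(- \frac{1}{485}\right)\right)^{2} = \left(1 - \frac{242}{485}\right)^{2} = \left(\frac{243}{485}\right)^{2} = \frac{59049}{235225}$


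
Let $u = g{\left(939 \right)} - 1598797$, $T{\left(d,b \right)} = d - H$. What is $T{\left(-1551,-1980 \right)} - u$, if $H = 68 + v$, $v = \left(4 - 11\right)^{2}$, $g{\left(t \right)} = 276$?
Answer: $1596853$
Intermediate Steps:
$v = 49$ ($v = \left(-7\right)^{2} = 49$)
$H = 117$ ($H = 68 + 49 = 117$)
$T{\left(d,b \right)} = -117 + d$ ($T{\left(d,b \right)} = d - 117 = -117 + d$)
$u = -1598521$ ($u = 276 - 1598797 = -1598521$)
$T{\left(-1551,-1980 \right)} - u = \left(-117 - 1551\right) - -1598521 = -1668 + 1598521 = 1596853$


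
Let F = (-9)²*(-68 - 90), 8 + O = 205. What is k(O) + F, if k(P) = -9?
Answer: -12807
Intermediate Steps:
O = 197 (O = -8 + 205 = 197)
F = -12798 (F = 81*(-158) = -12798)
k(O) + F = -9 - 12798 = -12807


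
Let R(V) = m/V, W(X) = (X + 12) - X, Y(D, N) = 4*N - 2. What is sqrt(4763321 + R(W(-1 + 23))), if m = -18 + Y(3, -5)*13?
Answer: sqrt(42869661)/3 ≈ 2182.5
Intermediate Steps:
Y(D, N) = -2 + 4*N
m = -304 (m = -18 + (-2 + 4*(-5))*13 = -18 + (-2 - 20)*13 = -18 - 22*13 = -18 - 286 = -304)
W(X) = 12 (W(X) = (12 + X) - X = 12)
R(V) = -304/V
sqrt(4763321 + R(W(-1 + 23))) = sqrt(4763321 - 304/12) = sqrt(4763321 - 304*1/12) = sqrt(4763321 - 76/3) = sqrt(14289887/3) = sqrt(42869661)/3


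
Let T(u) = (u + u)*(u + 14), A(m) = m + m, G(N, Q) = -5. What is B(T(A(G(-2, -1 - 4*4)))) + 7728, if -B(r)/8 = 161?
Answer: 6440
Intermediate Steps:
A(m) = 2*m
T(u) = 2*u*(14 + u) (T(u) = (2*u)*(14 + u) = 2*u*(14 + u))
B(r) = -1288 (B(r) = -8*161 = -1288)
B(T(A(G(-2, -1 - 4*4)))) + 7728 = -1288 + 7728 = 6440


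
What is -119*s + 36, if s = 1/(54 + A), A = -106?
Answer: 1991/52 ≈ 38.288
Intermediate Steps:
s = -1/52 (s = 1/(54 - 106) = 1/(-52) = -1/52 ≈ -0.019231)
-119*s + 36 = -119*(-1/52) + 36 = 119/52 + 36 = 1991/52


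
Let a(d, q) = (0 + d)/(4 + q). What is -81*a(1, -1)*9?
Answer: -243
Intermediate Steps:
a(d, q) = d/(4 + q)
-81*a(1, -1)*9 = -81*1/(4 - 1)*9 = -81*1/3*9 = -81*1*(1/3)*9 = -27*9 = -81*3 = -243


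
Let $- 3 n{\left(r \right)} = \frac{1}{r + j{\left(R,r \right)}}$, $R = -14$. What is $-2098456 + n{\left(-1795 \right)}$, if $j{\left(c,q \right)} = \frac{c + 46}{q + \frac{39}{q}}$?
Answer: $- \frac{2275642668056981}{1084436685} \approx -2.0985 \cdot 10^{6}$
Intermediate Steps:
$j{\left(c,q \right)} = \frac{46 + c}{q + \frac{39}{q}}$
$n{\left(r \right)} = - \frac{1}{3 \left(r + \frac{32 r}{39 + r^{2}}\right)}$ ($n{\left(r \right)} = - \frac{1}{3 \left(r + \frac{r \left(46 - 14\right)}{39 + r^{2}}\right)} = - \frac{1}{3 \left(r + r \frac{1}{39 + r^{2}} \cdot 32\right)} = - \frac{1}{3 \left(r + \frac{32 r}{39 + r^{2}}\right)}$)
$-2098456 + n{\left(-1795 \right)} = -2098456 + \frac{-39 - \left(-1795\right)^{2}}{3 \left(-1795\right) \left(71 + \left(-1795\right)^{2}\right)} = -2098456 + \frac{1}{3} \left(- \frac{1}{1795}\right) \frac{1}{71 + 3222025} \left(-39 - 3222025\right) = -2098456 + \frac{1}{3} \left(- \frac{1}{1795}\right) \frac{1}{3222096} \left(-39 - 3222025\right) = -2098456 + \frac{1}{3} \left(- \frac{1}{1795}\right) \frac{1}{3222096} \left(-3222064\right) = -2098456 + \frac{201379}{1084436685} = - \frac{2275642668056981}{1084436685}$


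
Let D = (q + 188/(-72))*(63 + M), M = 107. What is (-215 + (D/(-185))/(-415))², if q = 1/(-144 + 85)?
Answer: 3073187885735244484/66479643785025 ≈ 46228.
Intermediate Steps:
q = -1/59 (q = 1/(-59) = -1/59 ≈ -0.016949)
D = -237235/531 (D = (-1/59 + 188/(-72))*(63 + 107) = (-1/59 + 188*(-1/72))*170 = (-1/59 - 47/18)*170 = -2791/1062*170 = -237235/531 ≈ -446.77)
(-215 + (D/(-185))/(-415))² = (-215 - 237235/531/(-185)/(-415))² = (-215 - 237235/531*(-1/185)*(-1/415))² = (-215 + (47447/19647)*(-1/415))² = (-215 - 47447/8153505)² = (-1753051022/8153505)² = 3073187885735244484/66479643785025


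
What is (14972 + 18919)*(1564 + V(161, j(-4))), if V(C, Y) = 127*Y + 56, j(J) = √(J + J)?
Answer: 54903420 + 8608314*I*√2 ≈ 5.4903e+7 + 1.2174e+7*I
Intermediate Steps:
j(J) = √2*√J (j(J) = √(2*J) = √2*√J)
V(C, Y) = 56 + 127*Y
(14972 + 18919)*(1564 + V(161, j(-4))) = (14972 + 18919)*(1564 + (56 + 127*(√2*√(-4)))) = 33891*(1564 + (56 + 127*(√2*(2*I)))) = 33891*(1564 + (56 + 127*(2*I*√2))) = 33891*(1564 + (56 + 254*I*√2)) = 33891*(1620 + 254*I*√2) = 54903420 + 8608314*I*√2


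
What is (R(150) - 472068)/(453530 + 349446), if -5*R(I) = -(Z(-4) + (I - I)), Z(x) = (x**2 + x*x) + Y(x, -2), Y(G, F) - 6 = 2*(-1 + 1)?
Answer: -1180151/2007440 ≈ -0.58789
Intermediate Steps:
Y(G, F) = 6 (Y(G, F) = 6 + 2*(-1 + 1) = 6 + 2*0 = 6 + 0 = 6)
Z(x) = 6 + 2*x**2 (Z(x) = (x**2 + x*x) + 6 = (x**2 + x**2) + 6 = 2*x**2 + 6 = 6 + 2*x**2)
R(I) = 38/5 (R(I) = -(-1)*((6 + 2*(-4)**2) + (I - I))/5 = -(-1)*((6 + 2*16) + 0)/5 = -(-1)*((6 + 32) + 0)/5 = -(-1)*(38 + 0)/5 = -(-1)*38/5 = -1/5*(-38) = 38/5)
(R(150) - 472068)/(453530 + 349446) = (38/5 - 472068)/(453530 + 349446) = -2360302/5/802976 = -2360302/5*1/802976 = -1180151/2007440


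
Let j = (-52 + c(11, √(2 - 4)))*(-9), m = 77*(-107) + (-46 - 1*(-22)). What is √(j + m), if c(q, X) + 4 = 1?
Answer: 2*I*√1942 ≈ 88.136*I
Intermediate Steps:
c(q, X) = -3 (c(q, X) = -4 + 1 = -3)
m = -8263 (m = -8239 + (-46 + 22) = -8239 - 24 = -8263)
j = 495 (j = (-52 - 3)*(-9) = -55*(-9) = 495)
√(j + m) = √(495 - 8263) = √(-7768) = 2*I*√1942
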